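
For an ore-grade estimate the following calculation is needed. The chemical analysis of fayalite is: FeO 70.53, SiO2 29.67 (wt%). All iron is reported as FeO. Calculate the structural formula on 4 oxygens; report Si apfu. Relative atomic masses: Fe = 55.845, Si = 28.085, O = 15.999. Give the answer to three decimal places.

1.003 Si apfu

FeO: 70.53/71.844 = 0.98171 mol → 0.98171 mol Fe, 0.98171 mol O.
SiO2: 29.67/60.083 = 0.49382 mol → 0.49382 mol Si, 0.98764 mol O.
Total oxygen = 1.96935 mol. Normalization factor = 4/1.96935 = 2.03113.
Si per 4 O = 0.49382 × 2.03113 = 1.003.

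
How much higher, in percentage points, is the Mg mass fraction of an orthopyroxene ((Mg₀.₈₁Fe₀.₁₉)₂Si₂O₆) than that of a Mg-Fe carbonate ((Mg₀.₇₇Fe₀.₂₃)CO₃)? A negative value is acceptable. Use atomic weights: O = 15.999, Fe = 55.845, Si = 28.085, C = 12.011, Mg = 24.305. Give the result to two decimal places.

-1.93 percentage points

Mg in (Mg₀.₈₁Fe₀.₁₉)₂Si₂O₆: molar mass 212.759 g/mol; 1.62×24.305 = 39.374 g → 18.51 wt%.
Mg in (Mg₀.₇₇Fe₀.₂₃)CO₃: molar mass 91.567 g/mol; 0.77×24.305 = 18.715 g → 20.44 wt%.
Difference = 18.51 − 20.44 = -1.93 percentage points.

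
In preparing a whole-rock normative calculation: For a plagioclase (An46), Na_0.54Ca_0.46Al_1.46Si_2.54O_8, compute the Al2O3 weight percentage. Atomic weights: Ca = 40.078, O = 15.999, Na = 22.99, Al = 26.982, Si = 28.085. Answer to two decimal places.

Formula mass = 269.572 g/mol.
1.46 Al → 0.7300 mol Al2O3 per formula unit; M(Al2O3) = 101.961, so Al2O3 mass = 74.432 g.
74.432/269.572 × 100 = 27.61 wt%.

27.61 wt%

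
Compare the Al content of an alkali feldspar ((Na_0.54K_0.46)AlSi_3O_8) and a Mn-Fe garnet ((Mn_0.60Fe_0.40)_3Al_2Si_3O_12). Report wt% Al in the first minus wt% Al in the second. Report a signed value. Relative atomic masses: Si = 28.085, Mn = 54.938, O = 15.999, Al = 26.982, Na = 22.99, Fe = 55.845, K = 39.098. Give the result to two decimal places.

M((Na_0.54K_0.46)AlSi_3O_8) = 269.629 g/mol, so wt% Al = 26.982/269.629 × 100 = 10.01%.
M((Mn_0.60Fe_0.40)_3Al_2Si_3O_12) = 496.109 g/mol, so wt% Al = 53.964/496.109 × 100 = 10.88%.
10.01 − 10.88 = -0.87 pp.

-0.87 percentage points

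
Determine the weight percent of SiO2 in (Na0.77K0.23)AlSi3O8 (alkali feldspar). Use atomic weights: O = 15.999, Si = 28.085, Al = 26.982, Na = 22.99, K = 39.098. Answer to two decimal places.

67.78 wt%

M((Na0.77K0.23)AlSi3O8) = 265.924 g/mol; M(SiO2) = 60.083 g/mol.
Moles SiO2 per formula unit = 3 Si ÷ 1 = 3.0000.
SiO2 fraction = (3.0000 × 60.083) / 265.924 = 180.249/265.924 = 0.6778.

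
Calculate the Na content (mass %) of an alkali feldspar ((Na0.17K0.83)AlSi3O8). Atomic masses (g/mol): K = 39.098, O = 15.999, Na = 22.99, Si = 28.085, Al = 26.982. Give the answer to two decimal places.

M((Na0.17K0.83)AlSi3O8) = 275.589 g/mol.
Na contributes 0.17 × 22.99 = 3.908 g per mole.
3.908/275.589 = 0.0142 → 1.42%.

1.42 mass %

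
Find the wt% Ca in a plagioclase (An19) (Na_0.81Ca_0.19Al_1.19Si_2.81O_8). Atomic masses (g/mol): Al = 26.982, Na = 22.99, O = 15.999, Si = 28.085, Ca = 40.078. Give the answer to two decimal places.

Formula mass = 0.81×22.99 + 0.19×40.078 + 1.19×26.982 + 2.81×28.085 + 8×15.999 = 265.256 g/mol, of which 7.615 g is Ca.
So Ca makes up 7.615/265.256 = 0.0287 of the mass, i.e. 2.87%.

2.87 mass %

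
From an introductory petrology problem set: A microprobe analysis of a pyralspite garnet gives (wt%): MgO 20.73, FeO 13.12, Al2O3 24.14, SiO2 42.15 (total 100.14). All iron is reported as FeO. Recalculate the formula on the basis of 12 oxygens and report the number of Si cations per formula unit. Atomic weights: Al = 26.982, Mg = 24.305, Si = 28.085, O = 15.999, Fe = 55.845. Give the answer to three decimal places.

2.996 Si apfu

MgO (M=40.304): mol = 0.51434; Mg = 0.51434, O = 0.51434.
FeO (M=71.844): mol = 0.18262; Fe = 0.18262, O = 0.18262.
Al2O3 (M=101.961): mol = 0.23676; Al = 0.47352, O = 0.71028.
SiO2 (M=60.083): mol = 0.70153; Si = 0.70153, O = 1.40306.
ΣO = 2.81030; factor = 12/ΣO = 4.27001.
Si apfu = 0.70153 × 4.27001 = 2.996.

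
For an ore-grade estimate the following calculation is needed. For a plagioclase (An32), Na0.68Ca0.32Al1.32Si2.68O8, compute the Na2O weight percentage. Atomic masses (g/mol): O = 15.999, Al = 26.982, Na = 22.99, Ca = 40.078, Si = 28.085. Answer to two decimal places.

Formula mass = 267.334 g/mol.
0.68 Na → 0.3400 mol Na2O per formula unit; M(Na2O) = 61.979, so Na2O mass = 21.073 g.
21.073/267.334 × 100 = 7.88 wt%.

7.88 wt%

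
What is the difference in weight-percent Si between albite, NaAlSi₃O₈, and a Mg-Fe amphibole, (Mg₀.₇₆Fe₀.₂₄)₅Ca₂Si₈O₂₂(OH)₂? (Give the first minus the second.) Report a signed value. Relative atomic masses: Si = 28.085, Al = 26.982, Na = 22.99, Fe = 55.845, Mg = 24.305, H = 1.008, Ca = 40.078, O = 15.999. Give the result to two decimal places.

5.70 percentage points

First mineral: 84.255 g Si in 262.219 g formula = 32.13 wt% Si.
Second mineral: 224.680 g Si in 850.201 g formula = 26.43 wt% Si.
32.13% − 26.43% gives a difference of 5.70 percentage points.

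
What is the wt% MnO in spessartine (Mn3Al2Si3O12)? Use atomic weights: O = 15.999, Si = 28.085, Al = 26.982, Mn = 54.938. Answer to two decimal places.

M(Mn3Al2Si3O12) = 495.021 g/mol; M(MnO) = 70.937 g/mol.
Moles MnO per formula unit = 3 Mn ÷ 1 = 3.0000.
MnO fraction = (3.0000 × 70.937) / 495.021 = 212.811/495.021 = 0.4299.

42.99 wt%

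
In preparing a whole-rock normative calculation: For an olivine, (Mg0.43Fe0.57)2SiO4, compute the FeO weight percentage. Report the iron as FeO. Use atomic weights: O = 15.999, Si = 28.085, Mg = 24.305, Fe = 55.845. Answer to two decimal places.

46.36 wt%

M((Mg0.43Fe0.57)2SiO4) = 176.647 g/mol; M(FeO) = 71.844 g/mol.
Moles FeO per formula unit = 1.14 Fe ÷ 1 = 1.1400.
FeO fraction = (1.1400 × 71.844) / 176.647 = 81.902/176.647 = 0.4636.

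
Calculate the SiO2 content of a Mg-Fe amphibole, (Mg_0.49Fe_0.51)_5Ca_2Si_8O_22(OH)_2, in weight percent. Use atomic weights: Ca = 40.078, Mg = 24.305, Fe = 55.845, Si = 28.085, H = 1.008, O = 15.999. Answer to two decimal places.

53.84 wt%

M((Mg_0.49Fe_0.51)_5Ca_2Si_8O_22(OH)_2) = 892.780 g/mol; M(SiO2) = 60.083 g/mol.
Moles SiO2 per formula unit = 8 Si ÷ 1 = 8.0000.
SiO2 fraction = (8.0000 × 60.083) / 892.780 = 480.664/892.780 = 0.5384.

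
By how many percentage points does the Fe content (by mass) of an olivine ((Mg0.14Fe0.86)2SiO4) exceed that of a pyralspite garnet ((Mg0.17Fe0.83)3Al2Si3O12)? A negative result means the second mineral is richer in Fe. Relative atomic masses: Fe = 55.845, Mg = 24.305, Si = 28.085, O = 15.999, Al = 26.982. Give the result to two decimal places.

M((Mg0.14Fe0.86)2SiO4) = 194.940 g/mol, so wt% Fe = 96.053/194.940 × 100 = 49.27%.
M((Mg0.17Fe0.83)3Al2Si3O12) = 481.657 g/mol, so wt% Fe = 139.054/481.657 × 100 = 28.87%.
49.27 − 28.87 = 20.40 pp.

20.40 percentage points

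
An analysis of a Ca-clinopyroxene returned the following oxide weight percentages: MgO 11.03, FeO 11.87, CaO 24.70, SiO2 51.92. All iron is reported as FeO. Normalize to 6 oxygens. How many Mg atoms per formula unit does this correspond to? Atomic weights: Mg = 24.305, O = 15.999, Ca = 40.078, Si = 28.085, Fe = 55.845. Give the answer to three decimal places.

0.630 Mg apfu

11.03 wt% MgO ÷ 40.304 g/mol = 0.27367 mol, giving 0.27367 Mg and 0.27367 O.
11.87 wt% FeO ÷ 71.844 g/mol = 0.16522 mol, giving 0.16522 Fe and 0.16522 O.
24.70 wt% CaO ÷ 56.077 g/mol = 0.44047 mol, giving 0.44047 Ca and 0.44047 O.
51.92 wt% SiO2 ÷ 60.083 g/mol = 0.86414 mol, giving 0.86414 Si and 1.72828 O.
Oxygen sums to 2.60764; scaling by 6/2.60764 = 2.30093 puts the formula on 6 O.
Mg: 0.27367 × 2.30093 = 0.630 atoms per formula unit.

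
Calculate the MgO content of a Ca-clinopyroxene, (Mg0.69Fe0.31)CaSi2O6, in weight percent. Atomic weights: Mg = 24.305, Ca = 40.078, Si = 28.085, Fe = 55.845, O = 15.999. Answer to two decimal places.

Molar mass of (Mg0.69Fe0.31)CaSi2O6 = 0.69·24.305 + 0.31·55.845 + 1·40.078 + 2·28.085 + 6·15.999 = 226.324 g/mol.
Each formula unit contains 0.69 Mg, equivalent to 0.69/1 = 0.6900 mol MgO.
M(MgO) = 1×24.305 + 1×15.999 = 40.304 g/mol.
Mass of MgO per formula unit = 0.6900 × 40.304 = 27.810 g.
MgO wt% = 27.810 / 226.324 × 100 = 12.29%.

12.29 wt%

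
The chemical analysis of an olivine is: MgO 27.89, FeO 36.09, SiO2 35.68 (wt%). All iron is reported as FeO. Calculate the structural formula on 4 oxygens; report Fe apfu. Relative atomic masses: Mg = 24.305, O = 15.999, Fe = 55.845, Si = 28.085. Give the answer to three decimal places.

0.844 Fe apfu

27.89 wt% MgO ÷ 40.304 g/mol = 0.69199 mol, giving 0.69199 Mg and 0.69199 O.
36.09 wt% FeO ÷ 71.844 g/mol = 0.50234 mol, giving 0.50234 Fe and 0.50234 O.
35.68 wt% SiO2 ÷ 60.083 g/mol = 0.59385 mol, giving 0.59385 Si and 1.18770 O.
Oxygen sums to 2.38203; scaling by 4/2.38203 = 1.67924 puts the formula on 4 O.
Fe: 0.50234 × 1.67924 = 0.844 atoms per formula unit.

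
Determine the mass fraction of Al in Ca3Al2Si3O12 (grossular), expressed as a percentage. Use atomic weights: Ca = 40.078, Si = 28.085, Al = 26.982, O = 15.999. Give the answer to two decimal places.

Formula mass = 3×40.078 + 2×26.982 + 3×28.085 + 12×15.999 = 450.441 g/mol, of which 53.964 g is Al.
So Al makes up 53.964/450.441 = 0.1198 of the mass, i.e. 11.98%.

11.98 wt%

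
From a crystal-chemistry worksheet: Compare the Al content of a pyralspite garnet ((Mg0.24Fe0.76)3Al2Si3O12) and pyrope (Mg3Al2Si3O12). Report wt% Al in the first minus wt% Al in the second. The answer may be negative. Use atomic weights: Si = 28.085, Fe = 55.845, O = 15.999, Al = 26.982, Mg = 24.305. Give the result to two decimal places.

First mineral: 53.964 g Al in 475.033 g formula = 11.36 wt% Al.
Second mineral: 53.964 g Al in 403.122 g formula = 13.39 wt% Al.
11.36% − 13.39% gives a difference of -2.03 percentage points.

-2.03 percentage points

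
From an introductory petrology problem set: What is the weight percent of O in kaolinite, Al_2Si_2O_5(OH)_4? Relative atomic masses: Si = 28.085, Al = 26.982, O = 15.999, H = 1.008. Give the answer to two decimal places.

Formula mass = 2×26.982 + 2×28.085 + 9×15.999 + 4×1.008 = 258.157 g/mol, of which 143.991 g is O.
So O makes up 143.991/258.157 = 0.5578 of the mass, i.e. 55.78%.

55.78 mass %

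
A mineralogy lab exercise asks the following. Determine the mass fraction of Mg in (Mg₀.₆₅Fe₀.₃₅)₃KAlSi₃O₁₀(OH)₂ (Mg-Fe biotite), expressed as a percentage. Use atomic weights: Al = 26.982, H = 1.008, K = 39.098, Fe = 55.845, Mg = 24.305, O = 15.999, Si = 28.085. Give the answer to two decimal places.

10.52 wt%

Molar mass of (Mg₀.₆₅Fe₀.₃₅)₃KAlSi₃O₁₀(OH)₂: 1.95×24.305 + 1.05×55.845 + 1×39.098 + 1×26.982 + 3×28.085 + 12×15.999 + 2×1.008 = 450.371 g/mol.
Mass of Mg per formula unit: 1.95 × 24.305 = 47.395 g.
Weight fraction Mg = 47.395 / 450.371 = 0.1052.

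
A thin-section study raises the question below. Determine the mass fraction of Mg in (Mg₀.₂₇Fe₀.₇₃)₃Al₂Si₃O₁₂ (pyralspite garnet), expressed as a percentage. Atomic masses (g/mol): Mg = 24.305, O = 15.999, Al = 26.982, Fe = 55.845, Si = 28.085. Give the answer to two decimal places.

Molar mass of (Mg₀.₂₇Fe₀.₇₃)₃Al₂Si₃O₁₂: 0.81*24.305 + 2.19*55.845 + 2*26.982 + 3*28.085 + 12*15.999 = 472.195 g/mol.
Mass of Mg per formula unit: 0.81 × 24.305 = 19.687 g.
Weight fraction Mg = 19.687 / 472.195 = 0.0417.

4.17 mass %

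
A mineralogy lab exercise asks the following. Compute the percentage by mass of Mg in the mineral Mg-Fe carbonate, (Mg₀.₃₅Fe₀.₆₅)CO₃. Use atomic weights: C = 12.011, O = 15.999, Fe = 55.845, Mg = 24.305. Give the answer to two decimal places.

Formula mass = 0.35*24.305 + 0.65*55.845 + 1*12.011 + 3*15.999 = 104.814 g/mol, of which 8.507 g is Mg.
So Mg makes up 8.507/104.814 = 0.0812 of the mass, i.e. 8.12%.

8.12 mass %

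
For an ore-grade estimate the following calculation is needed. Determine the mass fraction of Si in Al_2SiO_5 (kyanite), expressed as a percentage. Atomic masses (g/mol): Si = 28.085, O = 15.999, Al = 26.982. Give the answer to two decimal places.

Molar mass of Al_2SiO_5: 2·26.982 + 1·28.085 + 5·15.999 = 162.044 g/mol.
Mass of Si per formula unit: 1 × 28.085 = 28.085 g.
Weight fraction Si = 28.085 / 162.044 = 0.1733.

17.33 weight percent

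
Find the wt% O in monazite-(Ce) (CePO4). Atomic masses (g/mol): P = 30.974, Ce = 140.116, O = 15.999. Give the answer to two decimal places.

27.22 weight percent

Formula mass = 1·140.116 + 1·30.974 + 4·15.999 = 235.086 g/mol, of which 63.996 g is O.
So O makes up 63.996/235.086 = 0.2722 of the mass, i.e. 27.22%.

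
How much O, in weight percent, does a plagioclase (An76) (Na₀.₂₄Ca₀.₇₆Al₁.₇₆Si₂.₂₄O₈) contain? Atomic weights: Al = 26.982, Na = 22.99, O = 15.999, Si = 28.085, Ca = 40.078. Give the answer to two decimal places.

46.65 weight percent

M(Na₀.₂₄Ca₀.₇₆Al₁.₇₆Si₂.₂₄O₈) = 274.368 g/mol.
O contributes 8 × 15.999 = 127.992 g per mole.
127.992/274.368 = 0.4665 → 46.65%.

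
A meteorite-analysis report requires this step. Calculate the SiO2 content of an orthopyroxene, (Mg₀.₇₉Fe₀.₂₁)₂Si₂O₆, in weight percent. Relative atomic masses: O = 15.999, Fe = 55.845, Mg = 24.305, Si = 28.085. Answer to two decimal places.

56.15 wt%

Formula mass = 214.021 g/mol.
2 Si → 2.0000 mol SiO2 per formula unit; M(SiO2) = 60.083, so SiO2 mass = 120.166 g.
120.166/214.021 × 100 = 56.15 wt%.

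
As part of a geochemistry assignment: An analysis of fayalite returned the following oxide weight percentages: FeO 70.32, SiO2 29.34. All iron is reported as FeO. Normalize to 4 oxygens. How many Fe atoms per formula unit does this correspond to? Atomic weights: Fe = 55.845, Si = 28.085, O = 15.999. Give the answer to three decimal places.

70.32 wt% FeO ÷ 71.844 g/mol = 0.97879 mol, giving 0.97879 Fe and 0.97879 O.
29.34 wt% SiO2 ÷ 60.083 g/mol = 0.48832 mol, giving 0.48832 Si and 0.97664 O.
Oxygen sums to 1.95543; scaling by 4/1.95543 = 2.04559 puts the formula on 4 O.
Fe: 0.97879 × 2.04559 = 2.002 atoms per formula unit.

2.002 Fe apfu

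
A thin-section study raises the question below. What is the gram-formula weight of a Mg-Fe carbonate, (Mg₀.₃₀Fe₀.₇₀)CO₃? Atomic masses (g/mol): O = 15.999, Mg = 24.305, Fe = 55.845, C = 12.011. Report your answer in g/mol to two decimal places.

Mg: 0.30 × 24.305 = 7.2915
Fe: 0.70 × 55.845 = 39.0915
C: 1 × 12.011 = 12.0110
O: 3 × 15.999 = 47.9970
Summing the contributions gives the formula mass.

106.39 g/mol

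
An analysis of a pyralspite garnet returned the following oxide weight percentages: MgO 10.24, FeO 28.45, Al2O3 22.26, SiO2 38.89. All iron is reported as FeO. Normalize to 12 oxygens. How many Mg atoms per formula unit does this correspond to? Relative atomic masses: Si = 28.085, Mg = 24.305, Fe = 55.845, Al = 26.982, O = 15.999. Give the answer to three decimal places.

MgO (M=40.304): mol = 0.25407; Mg = 0.25407, O = 0.25407.
FeO (M=71.844): mol = 0.39600; Fe = 0.39600, O = 0.39600.
Al2O3 (M=101.961): mol = 0.21832; Al = 0.43664, O = 0.65496.
SiO2 (M=60.083): mol = 0.64727; Si = 0.64727, O = 1.29454.
ΣO = 2.59957; factor = 12/ΣO = 4.61615.
Mg apfu = 0.25407 × 4.61615 = 1.173.

1.173 Mg apfu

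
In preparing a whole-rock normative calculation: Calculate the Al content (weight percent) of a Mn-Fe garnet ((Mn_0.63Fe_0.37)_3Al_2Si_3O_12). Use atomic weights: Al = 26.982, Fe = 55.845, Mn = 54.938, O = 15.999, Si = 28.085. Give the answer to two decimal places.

10.88 weight percent

M((Mn_0.63Fe_0.37)_3Al_2Si_3O_12) = 496.028 g/mol.
Al contributes 2 × 26.982 = 53.964 g per mole.
53.964/496.028 = 0.1088 → 10.88%.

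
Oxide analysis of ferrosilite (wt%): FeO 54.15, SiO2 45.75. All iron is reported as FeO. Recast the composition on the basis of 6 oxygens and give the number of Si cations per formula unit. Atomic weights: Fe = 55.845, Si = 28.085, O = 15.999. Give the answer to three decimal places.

2.007 Si apfu

FeO (M=71.844): mol = 0.75372; Fe = 0.75372, O = 0.75372.
SiO2 (M=60.083): mol = 0.76145; Si = 0.76145, O = 1.52290.
ΣO = 2.27662; factor = 6/ΣO = 2.63549.
Si apfu = 0.76145 × 2.63549 = 2.007.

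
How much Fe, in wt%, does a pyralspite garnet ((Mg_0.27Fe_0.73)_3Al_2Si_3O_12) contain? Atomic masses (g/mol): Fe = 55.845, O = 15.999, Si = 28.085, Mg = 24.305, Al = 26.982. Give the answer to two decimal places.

25.90 wt%

Formula mass = 0.81×24.305 + 2.19×55.845 + 2×26.982 + 3×28.085 + 12×15.999 = 472.195 g/mol, of which 122.301 g is Fe.
So Fe makes up 122.301/472.195 = 0.2590 of the mass, i.e. 25.90%.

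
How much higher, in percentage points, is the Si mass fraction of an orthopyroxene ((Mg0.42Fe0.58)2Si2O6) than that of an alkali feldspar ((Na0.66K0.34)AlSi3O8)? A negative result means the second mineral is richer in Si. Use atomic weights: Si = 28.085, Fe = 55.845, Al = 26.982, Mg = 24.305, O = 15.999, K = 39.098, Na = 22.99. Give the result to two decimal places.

-7.81 percentage points

First mineral: 56.170 g Si in 237.360 g formula = 23.66 wt% Si.
Second mineral: 84.255 g Si in 267.696 g formula = 31.47 wt% Si.
23.66% − 31.47% gives a difference of -7.81 percentage points.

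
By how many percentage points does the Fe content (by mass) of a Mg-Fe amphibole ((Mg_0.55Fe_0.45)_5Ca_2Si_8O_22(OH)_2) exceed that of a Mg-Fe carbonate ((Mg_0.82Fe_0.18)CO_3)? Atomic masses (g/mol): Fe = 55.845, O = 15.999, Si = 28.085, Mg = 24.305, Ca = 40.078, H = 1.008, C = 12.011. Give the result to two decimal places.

3.05 percentage points

First mineral: 125.651 g Fe in 883.318 g formula = 14.22 wt% Fe.
Second mineral: 10.052 g Fe in 89.990 g formula = 11.17 wt% Fe.
14.22% − 11.17% gives a difference of 3.05 percentage points.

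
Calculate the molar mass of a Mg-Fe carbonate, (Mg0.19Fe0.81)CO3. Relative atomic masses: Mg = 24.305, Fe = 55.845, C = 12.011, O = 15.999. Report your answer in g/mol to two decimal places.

109.86 g/mol

M = 0.19*24.305 + 0.81*55.845 + 1*12.011 + 3*15.999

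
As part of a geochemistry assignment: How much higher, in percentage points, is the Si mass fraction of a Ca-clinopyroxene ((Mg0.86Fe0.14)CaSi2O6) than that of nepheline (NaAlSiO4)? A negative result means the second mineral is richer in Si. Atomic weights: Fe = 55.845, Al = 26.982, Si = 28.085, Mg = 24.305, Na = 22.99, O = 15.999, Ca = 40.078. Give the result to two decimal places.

First mineral: 56.170 g Si in 220.963 g formula = 25.42 wt% Si.
Second mineral: 28.085 g Si in 142.053 g formula = 19.77 wt% Si.
25.42% − 19.77% gives a difference of 5.65 percentage points.

5.65 percentage points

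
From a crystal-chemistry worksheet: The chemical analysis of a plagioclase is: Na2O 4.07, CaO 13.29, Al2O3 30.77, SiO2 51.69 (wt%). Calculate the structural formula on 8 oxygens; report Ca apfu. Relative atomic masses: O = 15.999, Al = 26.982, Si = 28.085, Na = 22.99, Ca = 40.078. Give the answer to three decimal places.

0.647 Ca apfu

4.07 wt% Na2O ÷ 61.979 g/mol = 0.06567 mol, giving 0.13134 Na and 0.06567 O.
13.29 wt% CaO ÷ 56.077 g/mol = 0.23700 mol, giving 0.23700 Ca and 0.23700 O.
30.77 wt% Al2O3 ÷ 101.961 g/mol = 0.30178 mol, giving 0.60356 Al and 0.90534 O.
51.69 wt% SiO2 ÷ 60.083 g/mol = 0.86031 mol, giving 0.86031 Si and 1.72062 O.
Oxygen sums to 2.92863; scaling by 8/2.92863 = 2.73165 puts the formula on 8 O.
Ca: 0.23700 × 2.73165 = 0.647 atoms per formula unit.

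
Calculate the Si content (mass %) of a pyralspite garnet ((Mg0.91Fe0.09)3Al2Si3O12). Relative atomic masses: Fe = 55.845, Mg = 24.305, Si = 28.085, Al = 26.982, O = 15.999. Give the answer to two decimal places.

M((Mg0.91Fe0.09)3Al2Si3O12) = 411.638 g/mol.
Si contributes 3 × 28.085 = 84.255 g per mole.
84.255/411.638 = 0.2047 → 20.47%.

20.47 mass %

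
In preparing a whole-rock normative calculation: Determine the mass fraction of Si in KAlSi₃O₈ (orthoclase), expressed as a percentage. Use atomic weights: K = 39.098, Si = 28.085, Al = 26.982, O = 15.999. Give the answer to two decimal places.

30.27 mass %

M(KAlSi₃O₈) = 278.327 g/mol.
Si contributes 3 × 28.085 = 84.255 g per mole.
84.255/278.327 = 0.3027 → 30.27%.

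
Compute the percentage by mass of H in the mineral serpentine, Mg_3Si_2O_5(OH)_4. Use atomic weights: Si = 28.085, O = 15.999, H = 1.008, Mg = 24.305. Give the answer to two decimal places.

1.46 mass %

M(Mg_3Si_2O_5(OH)_4) = 277.108 g/mol.
H contributes 4 × 1.008 = 4.032 g per mole.
4.032/277.108 = 0.0146 → 1.46%.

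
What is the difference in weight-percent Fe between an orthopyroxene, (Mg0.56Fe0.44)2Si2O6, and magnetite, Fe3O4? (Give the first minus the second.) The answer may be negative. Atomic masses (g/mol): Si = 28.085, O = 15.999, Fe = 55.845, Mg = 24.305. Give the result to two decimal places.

-50.86 percentage points

Fe in (Mg0.56Fe0.44)2Si2O6: molar mass 228.529 g/mol; 0.88×55.845 = 49.144 g → 21.50 wt%.
Fe in Fe3O4: molar mass 231.531 g/mol; 3×55.845 = 167.535 g → 72.36 wt%.
Difference = 21.50 − 72.36 = -50.86 percentage points.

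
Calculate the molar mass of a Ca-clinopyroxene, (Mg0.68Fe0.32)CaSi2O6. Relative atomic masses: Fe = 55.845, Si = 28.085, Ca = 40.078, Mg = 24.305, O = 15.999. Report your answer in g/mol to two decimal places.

226.64 g/mol

Mg: 0.68 × 24.305 = 16.5274
Fe: 0.32 × 55.845 = 17.8704
Ca: 1 × 40.078 = 40.0780
Si: 2 × 28.085 = 56.1700
O: 6 × 15.999 = 95.9940
Summing the contributions gives the formula mass.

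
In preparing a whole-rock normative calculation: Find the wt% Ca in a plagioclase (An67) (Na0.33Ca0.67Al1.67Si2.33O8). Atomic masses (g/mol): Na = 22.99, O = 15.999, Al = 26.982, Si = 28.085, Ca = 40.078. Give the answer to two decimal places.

Molar mass of Na0.33Ca0.67Al1.67Si2.33O8: 0.33*22.99 + 0.67*40.078 + 1.67*26.982 + 2.33*28.085 + 8*15.999 = 272.929 g/mol.
Mass of Ca per formula unit: 0.67 × 40.078 = 26.852 g.
Weight fraction Ca = 26.852 / 272.929 = 0.0984.

9.84 weight percent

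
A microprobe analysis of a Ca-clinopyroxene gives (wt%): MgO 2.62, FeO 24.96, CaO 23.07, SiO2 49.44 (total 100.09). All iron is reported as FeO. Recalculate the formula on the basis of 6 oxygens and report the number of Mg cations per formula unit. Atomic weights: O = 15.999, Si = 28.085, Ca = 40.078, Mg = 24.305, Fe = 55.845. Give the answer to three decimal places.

MgO: 2.62/40.304 = 0.06501 mol → 0.06501 mol Mg, 0.06501 mol O.
FeO: 24.96/71.844 = 0.34742 mol → 0.34742 mol Fe, 0.34742 mol O.
CaO: 23.07/56.077 = 0.41140 mol → 0.41140 mol Ca, 0.41140 mol O.
SiO2: 49.44/60.083 = 0.82286 mol → 0.82286 mol Si, 1.64572 mol O.
Total oxygen = 2.46955 mol. Normalization factor = 6/2.46955 = 2.42959.
Mg per 6 O = 0.06501 × 2.42959 = 0.158.

0.158 Mg apfu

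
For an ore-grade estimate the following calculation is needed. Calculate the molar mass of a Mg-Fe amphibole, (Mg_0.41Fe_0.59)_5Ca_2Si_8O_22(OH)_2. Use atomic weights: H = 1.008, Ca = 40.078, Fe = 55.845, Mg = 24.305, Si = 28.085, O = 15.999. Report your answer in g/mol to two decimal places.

905.40 g/mol

M = 2.05·24.305 + 2.95·55.845 + 2·40.078 + 8·28.085 + 24·15.999 + 2·1.008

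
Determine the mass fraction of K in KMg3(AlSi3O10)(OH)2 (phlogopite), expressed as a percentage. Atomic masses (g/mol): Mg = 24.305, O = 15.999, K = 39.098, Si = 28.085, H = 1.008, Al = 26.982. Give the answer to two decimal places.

9.37 mass %

Molar mass of KMg3(AlSi3O10)(OH)2: 1·39.098 + 3·24.305 + 1·26.982 + 3·28.085 + 12·15.999 + 2·1.008 = 417.254 g/mol.
Mass of K per formula unit: 1 × 39.098 = 39.098 g.
Weight fraction K = 39.098 / 417.254 = 0.0937.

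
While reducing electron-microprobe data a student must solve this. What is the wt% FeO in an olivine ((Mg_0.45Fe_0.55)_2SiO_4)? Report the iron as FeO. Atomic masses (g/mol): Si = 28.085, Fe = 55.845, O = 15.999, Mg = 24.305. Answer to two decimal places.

45.06 wt%

Molar mass of (Mg_0.45Fe_0.55)_2SiO_4 = 0.90·24.305 + 1.10·55.845 + 1·28.085 + 4·15.999 = 175.385 g/mol.
Each formula unit contains 1.10 Fe, equivalent to 1.10/1 = 1.1000 mol FeO.
M(FeO) = 1×55.845 + 1×15.999 = 71.844 g/mol.
Mass of FeO per formula unit = 1.1000 × 71.844 = 79.028 g.
FeO wt% = 79.028 / 175.385 × 100 = 45.06%.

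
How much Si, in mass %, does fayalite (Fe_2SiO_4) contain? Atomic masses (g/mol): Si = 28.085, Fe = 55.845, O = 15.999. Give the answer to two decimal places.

Molar mass of Fe_2SiO_4: 2·55.845 + 1·28.085 + 4·15.999 = 203.771 g/mol.
Mass of Si per formula unit: 1 × 28.085 = 28.085 g.
Weight fraction Si = 28.085 / 203.771 = 0.1378.

13.78 mass %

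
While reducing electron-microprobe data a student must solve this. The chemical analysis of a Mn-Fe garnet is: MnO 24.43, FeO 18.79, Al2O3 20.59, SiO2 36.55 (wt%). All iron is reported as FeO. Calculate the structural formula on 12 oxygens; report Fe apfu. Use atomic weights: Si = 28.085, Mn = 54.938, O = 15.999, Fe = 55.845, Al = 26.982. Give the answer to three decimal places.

1.292 Fe apfu

MnO (M=70.937): mol = 0.34439; Mn = 0.34439, O = 0.34439.
FeO (M=71.844): mol = 0.26154; Fe = 0.26154, O = 0.26154.
Al2O3 (M=101.961): mol = 0.20194; Al = 0.40388, O = 0.60582.
SiO2 (M=60.083): mol = 0.60833; Si = 0.60833, O = 1.21666.
ΣO = 2.42841; factor = 12/ΣO = 4.94150.
Fe apfu = 0.26154 × 4.94150 = 1.292.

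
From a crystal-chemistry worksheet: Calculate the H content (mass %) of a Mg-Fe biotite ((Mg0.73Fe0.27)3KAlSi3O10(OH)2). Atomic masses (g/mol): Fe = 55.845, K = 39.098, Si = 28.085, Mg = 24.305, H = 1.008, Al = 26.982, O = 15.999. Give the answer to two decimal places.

M((Mg0.73Fe0.27)3KAlSi3O10(OH)2) = 442.801 g/mol.
H contributes 2 × 1.008 = 2.016 g per mole.
2.016/442.801 = 0.0046 → 0.46%.

0.46 mass %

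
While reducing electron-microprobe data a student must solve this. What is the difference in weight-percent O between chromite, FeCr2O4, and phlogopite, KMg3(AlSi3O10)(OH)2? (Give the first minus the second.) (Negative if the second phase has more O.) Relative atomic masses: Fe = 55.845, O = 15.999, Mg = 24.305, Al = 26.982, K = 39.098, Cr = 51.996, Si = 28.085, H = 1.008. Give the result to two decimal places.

-17.42 percentage points

M(FeCr2O4) = 223.833 g/mol, so wt% O = 63.996/223.833 × 100 = 28.59%.
M(KMg3(AlSi3O10)(OH)2) = 417.254 g/mol, so wt% O = 191.988/417.254 × 100 = 46.01%.
28.59 − 46.01 = -17.42 pp.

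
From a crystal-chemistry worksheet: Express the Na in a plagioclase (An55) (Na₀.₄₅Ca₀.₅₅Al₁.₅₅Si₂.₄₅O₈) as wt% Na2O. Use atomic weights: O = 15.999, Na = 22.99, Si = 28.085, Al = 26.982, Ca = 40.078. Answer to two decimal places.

Formula mass = 271.011 g/mol.
0.45 Na → 0.2250 mol Na2O per formula unit; M(Na2O) = 61.979, so Na2O mass = 13.945 g.
13.945/271.011 × 100 = 5.15 wt%.

5.15 wt%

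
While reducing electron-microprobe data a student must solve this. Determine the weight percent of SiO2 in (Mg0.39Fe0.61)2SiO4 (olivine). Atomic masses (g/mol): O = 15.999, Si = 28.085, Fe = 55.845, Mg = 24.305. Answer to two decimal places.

Molar mass of (Mg0.39Fe0.61)2SiO4 = 0.78*24.305 + 1.22*55.845 + 1*28.085 + 4*15.999 = 179.170 g/mol.
Each formula unit contains 1 Si, equivalent to 1/1 = 1.0000 mol SiO2.
M(SiO2) = 1×28.085 + 2×15.999 = 60.083 g/mol.
Mass of SiO2 per formula unit = 1.0000 × 60.083 = 60.083 g.
SiO2 wt% = 60.083 / 179.170 × 100 = 33.53%.

33.53 wt%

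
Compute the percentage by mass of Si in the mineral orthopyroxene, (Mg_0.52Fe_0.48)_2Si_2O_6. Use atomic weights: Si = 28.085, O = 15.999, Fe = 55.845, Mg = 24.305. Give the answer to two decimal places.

Formula mass = 1.04·24.305 + 0.96·55.845 + 2·28.085 + 6·15.999 = 231.052 g/mol, of which 56.170 g is Si.
So Si makes up 56.170/231.052 = 0.2431 of the mass, i.e. 24.31%.

24.31 mass %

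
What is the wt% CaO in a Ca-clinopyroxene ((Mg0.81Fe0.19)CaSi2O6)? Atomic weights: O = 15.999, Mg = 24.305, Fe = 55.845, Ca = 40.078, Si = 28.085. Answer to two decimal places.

25.20 wt%

M((Mg0.81Fe0.19)CaSi2O6) = 222.540 g/mol; M(CaO) = 56.077 g/mol.
Moles CaO per formula unit = 1 Ca ÷ 1 = 1.0000.
CaO fraction = (1.0000 × 56.077) / 222.540 = 56.077/222.540 = 0.2520.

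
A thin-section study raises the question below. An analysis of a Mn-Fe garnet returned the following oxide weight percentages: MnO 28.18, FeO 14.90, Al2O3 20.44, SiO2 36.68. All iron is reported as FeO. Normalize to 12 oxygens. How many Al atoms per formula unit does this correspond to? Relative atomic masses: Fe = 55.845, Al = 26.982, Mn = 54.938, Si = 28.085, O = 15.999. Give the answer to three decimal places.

1.982 Al apfu

MnO (M=70.937): mol = 0.39725; Mn = 0.39725, O = 0.39725.
FeO (M=71.844): mol = 0.20739; Fe = 0.20739, O = 0.20739.
Al2O3 (M=101.961): mol = 0.20047; Al = 0.40094, O = 0.60141.
SiO2 (M=60.083): mol = 0.61049; Si = 0.61049, O = 1.22098.
ΣO = 2.42703; factor = 12/ΣO = 4.94431.
Al apfu = 0.40094 × 4.94431 = 1.982.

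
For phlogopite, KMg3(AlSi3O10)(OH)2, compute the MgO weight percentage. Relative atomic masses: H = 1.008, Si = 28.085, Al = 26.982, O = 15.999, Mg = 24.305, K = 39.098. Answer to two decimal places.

Molar mass of KMg3(AlSi3O10)(OH)2 = 1×39.098 + 3×24.305 + 1×26.982 + 3×28.085 + 12×15.999 + 2×1.008 = 417.254 g/mol.
Each formula unit contains 3 Mg, equivalent to 3/1 = 3.0000 mol MgO.
M(MgO) = 1×24.305 + 1×15.999 = 40.304 g/mol.
Mass of MgO per formula unit = 3.0000 × 40.304 = 120.912 g.
MgO wt% = 120.912 / 417.254 × 100 = 28.98%.

28.98 wt%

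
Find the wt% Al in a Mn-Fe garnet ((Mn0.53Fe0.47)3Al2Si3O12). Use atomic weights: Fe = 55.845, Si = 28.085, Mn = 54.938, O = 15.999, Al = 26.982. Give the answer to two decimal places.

10.87 weight percent

M((Mn0.53Fe0.47)3Al2Si3O12) = 496.300 g/mol.
Al contributes 2 × 26.982 = 53.964 g per mole.
53.964/496.300 = 0.1087 → 10.87%.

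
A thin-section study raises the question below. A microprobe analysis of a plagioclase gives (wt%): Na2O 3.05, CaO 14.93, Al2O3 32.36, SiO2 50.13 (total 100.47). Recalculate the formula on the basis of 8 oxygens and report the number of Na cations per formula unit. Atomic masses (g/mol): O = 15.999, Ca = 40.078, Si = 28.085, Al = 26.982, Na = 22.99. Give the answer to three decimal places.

0.268 Na apfu

Na2O: 3.05/61.979 = 0.04921 mol → 0.09842 mol Na, 0.04921 mol O.
CaO: 14.93/56.077 = 0.26624 mol → 0.26624 mol Ca, 0.26624 mol O.
Al2O3: 32.36/101.961 = 0.31738 mol → 0.63476 mol Al, 0.95214 mol O.
SiO2: 50.13/60.083 = 0.83435 mol → 0.83435 mol Si, 1.66870 mol O.
Total oxygen = 2.93629 mol. Normalization factor = 8/2.93629 = 2.72453.
Na per 8 O = 0.09842 × 2.72453 = 0.268.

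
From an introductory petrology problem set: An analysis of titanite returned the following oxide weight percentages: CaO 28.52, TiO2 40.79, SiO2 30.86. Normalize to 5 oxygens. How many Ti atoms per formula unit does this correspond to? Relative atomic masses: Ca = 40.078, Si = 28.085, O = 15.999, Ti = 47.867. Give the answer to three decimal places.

0.999 Ti apfu

28.52 wt% CaO ÷ 56.077 g/mol = 0.50859 mol, giving 0.50859 Ca and 0.50859 O.
40.79 wt% TiO2 ÷ 79.865 g/mol = 0.51074 mol, giving 0.51074 Ti and 1.02148 O.
30.86 wt% SiO2 ÷ 60.083 g/mol = 0.51362 mol, giving 0.51362 Si and 1.02724 O.
Oxygen sums to 2.55731; scaling by 5/2.55731 = 1.95518 puts the formula on 5 O.
Ti: 0.51074 × 1.95518 = 0.999 atoms per formula unit.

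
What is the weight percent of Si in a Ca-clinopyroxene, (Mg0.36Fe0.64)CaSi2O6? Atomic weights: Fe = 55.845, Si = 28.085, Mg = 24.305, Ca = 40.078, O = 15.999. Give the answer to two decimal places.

M((Mg0.36Fe0.64)CaSi2O6) = 236.733 g/mol.
Si contributes 2 × 28.085 = 56.170 g per mole.
56.170/236.733 = 0.2373 → 23.73%.

23.73 weight percent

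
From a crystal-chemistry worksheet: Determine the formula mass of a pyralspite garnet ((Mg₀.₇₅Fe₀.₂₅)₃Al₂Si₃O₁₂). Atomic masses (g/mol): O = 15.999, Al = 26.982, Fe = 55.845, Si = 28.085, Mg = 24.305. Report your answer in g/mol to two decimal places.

426.78 g/mol

M = 2.25(24.305) + 0.75(55.845) + 2(26.982) + 3(28.085) + 12(15.999)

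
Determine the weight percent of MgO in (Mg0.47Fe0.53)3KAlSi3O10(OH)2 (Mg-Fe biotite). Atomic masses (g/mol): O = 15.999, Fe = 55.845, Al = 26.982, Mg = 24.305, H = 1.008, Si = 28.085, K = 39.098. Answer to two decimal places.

Formula mass = 467.403 g/mol.
1.41 Mg → 1.4100 mol MgO per formula unit; M(MgO) = 40.304, so MgO mass = 56.829 g.
56.829/467.403 × 100 = 12.16 wt%.

12.16 wt%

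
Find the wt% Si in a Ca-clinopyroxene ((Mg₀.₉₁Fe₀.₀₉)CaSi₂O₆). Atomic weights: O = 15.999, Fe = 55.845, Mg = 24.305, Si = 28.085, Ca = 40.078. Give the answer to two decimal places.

Molar mass of (Mg₀.₉₁Fe₀.₀₉)CaSi₂O₆: 0.91*24.305 + 0.09*55.845 + 1*40.078 + 2*28.085 + 6*15.999 = 219.386 g/mol.
Mass of Si per formula unit: 2 × 28.085 = 56.170 g.
Weight fraction Si = 56.170 / 219.386 = 0.2560.

25.60 wt%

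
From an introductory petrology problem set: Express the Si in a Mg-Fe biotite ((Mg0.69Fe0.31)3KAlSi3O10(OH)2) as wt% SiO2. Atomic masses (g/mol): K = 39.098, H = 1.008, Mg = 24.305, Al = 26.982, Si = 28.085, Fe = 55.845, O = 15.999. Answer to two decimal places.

M((Mg0.69Fe0.31)3KAlSi3O10(OH)2) = 446.586 g/mol; M(SiO2) = 60.083 g/mol.
Moles SiO2 per formula unit = 3 Si ÷ 1 = 3.0000.
SiO2 fraction = (3.0000 × 60.083) / 446.586 = 180.249/446.586 = 0.4036.

40.36 wt%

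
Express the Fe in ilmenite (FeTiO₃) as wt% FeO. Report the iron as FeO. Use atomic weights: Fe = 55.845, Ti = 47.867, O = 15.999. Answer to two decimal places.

47.36 wt%

M(FeTiO₃) = 151.709 g/mol; M(FeO) = 71.844 g/mol.
Moles FeO per formula unit = 1 Fe ÷ 1 = 1.0000.
FeO fraction = (1.0000 × 71.844) / 151.709 = 71.844/151.709 = 0.4736.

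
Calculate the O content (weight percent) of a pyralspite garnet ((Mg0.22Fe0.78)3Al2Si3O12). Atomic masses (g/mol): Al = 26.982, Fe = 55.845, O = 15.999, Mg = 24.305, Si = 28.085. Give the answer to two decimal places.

40.26 weight percent

M((Mg0.22Fe0.78)3Al2Si3O12) = 476.926 g/mol.
O contributes 12 × 15.999 = 191.988 g per mole.
191.988/476.926 = 0.4026 → 40.26%.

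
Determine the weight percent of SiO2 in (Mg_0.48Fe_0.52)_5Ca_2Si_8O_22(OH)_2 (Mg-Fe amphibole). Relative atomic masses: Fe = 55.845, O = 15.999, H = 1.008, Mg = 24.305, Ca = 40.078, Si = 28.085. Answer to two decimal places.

53.74 wt%

M((Mg_0.48Fe_0.52)_5Ca_2Si_8O_22(OH)_2) = 894.357 g/mol; M(SiO2) = 60.083 g/mol.
Moles SiO2 per formula unit = 8 Si ÷ 1 = 8.0000.
SiO2 fraction = (8.0000 × 60.083) / 894.357 = 480.664/894.357 = 0.5374.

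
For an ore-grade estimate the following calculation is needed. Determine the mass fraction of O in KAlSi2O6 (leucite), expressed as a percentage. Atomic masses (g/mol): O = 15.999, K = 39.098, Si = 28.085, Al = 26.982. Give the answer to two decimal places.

43.98 mass %

Molar mass of KAlSi2O6: 1*39.098 + 1*26.982 + 2*28.085 + 6*15.999 = 218.244 g/mol.
Mass of O per formula unit: 6 × 15.999 = 95.994 g.
Weight fraction O = 95.994 / 218.244 = 0.4398.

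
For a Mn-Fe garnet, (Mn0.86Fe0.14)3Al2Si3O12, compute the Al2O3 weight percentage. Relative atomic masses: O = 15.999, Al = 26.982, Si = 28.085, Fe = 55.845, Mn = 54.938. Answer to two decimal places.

20.58 wt%

Formula mass = 495.402 g/mol.
2 Al → 1.0000 mol Al2O3 per formula unit; M(Al2O3) = 101.961, so Al2O3 mass = 101.961 g.
101.961/495.402 × 100 = 20.58 wt%.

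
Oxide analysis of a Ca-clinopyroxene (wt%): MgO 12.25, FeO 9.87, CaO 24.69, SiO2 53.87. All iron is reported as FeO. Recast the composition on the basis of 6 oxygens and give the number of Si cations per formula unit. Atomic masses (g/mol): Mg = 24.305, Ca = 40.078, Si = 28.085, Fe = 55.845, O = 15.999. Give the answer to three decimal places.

MgO (M=40.304): mol = 0.30394; Mg = 0.30394, O = 0.30394.
FeO (M=71.844): mol = 0.13738; Fe = 0.13738, O = 0.13738.
CaO (M=56.077): mol = 0.44029; Ca = 0.44029, O = 0.44029.
SiO2 (M=60.083): mol = 0.89659; Si = 0.89659, O = 1.79318.
ΣO = 2.67479; factor = 6/ΣO = 2.24317.
Si apfu = 0.89659 × 2.24317 = 2.011.

2.011 Si apfu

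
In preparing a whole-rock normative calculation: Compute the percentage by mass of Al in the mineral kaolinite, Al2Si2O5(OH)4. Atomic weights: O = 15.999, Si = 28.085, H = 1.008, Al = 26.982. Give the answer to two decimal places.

20.90 wt%

M(Al2Si2O5(OH)4) = 258.157 g/mol.
Al contributes 2 × 26.982 = 53.964 g per mole.
53.964/258.157 = 0.2090 → 20.90%.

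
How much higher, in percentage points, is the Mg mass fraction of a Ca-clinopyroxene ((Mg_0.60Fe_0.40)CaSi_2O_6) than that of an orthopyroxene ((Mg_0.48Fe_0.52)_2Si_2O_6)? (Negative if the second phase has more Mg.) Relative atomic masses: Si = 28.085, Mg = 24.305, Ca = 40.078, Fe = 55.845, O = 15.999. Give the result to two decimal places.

-3.63 percentage points

First mineral: 14.583 g Mg in 229.163 g formula = 6.36 wt% Mg.
Second mineral: 23.333 g Mg in 233.576 g formula = 9.99 wt% Mg.
6.36% − 9.99% gives a difference of -3.63 percentage points.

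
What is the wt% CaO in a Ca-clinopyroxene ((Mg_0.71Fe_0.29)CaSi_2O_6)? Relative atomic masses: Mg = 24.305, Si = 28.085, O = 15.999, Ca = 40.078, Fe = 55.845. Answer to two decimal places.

M((Mg_0.71Fe_0.29)CaSi_2O_6) = 225.694 g/mol; M(CaO) = 56.077 g/mol.
Moles CaO per formula unit = 1 Ca ÷ 1 = 1.0000.
CaO fraction = (1.0000 × 56.077) / 225.694 = 56.077/225.694 = 0.2485.

24.85 wt%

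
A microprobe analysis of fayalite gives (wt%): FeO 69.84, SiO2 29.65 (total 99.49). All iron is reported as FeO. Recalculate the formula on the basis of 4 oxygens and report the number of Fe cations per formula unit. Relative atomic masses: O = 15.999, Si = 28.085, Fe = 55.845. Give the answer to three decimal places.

1.985 Fe apfu

FeO (M=71.844): mol = 0.97211; Fe = 0.97211, O = 0.97211.
SiO2 (M=60.083): mol = 0.49348; Si = 0.49348, O = 0.98696.
ΣO = 1.95907; factor = 4/ΣO = 2.04179.
Fe apfu = 0.97211 × 2.04179 = 1.985.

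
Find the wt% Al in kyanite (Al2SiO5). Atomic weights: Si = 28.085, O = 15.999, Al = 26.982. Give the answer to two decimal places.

Molar mass of Al2SiO5: 2*26.982 + 1*28.085 + 5*15.999 = 162.044 g/mol.
Mass of Al per formula unit: 2 × 26.982 = 53.964 g.
Weight fraction Al = 53.964 / 162.044 = 0.3330.

33.30 wt%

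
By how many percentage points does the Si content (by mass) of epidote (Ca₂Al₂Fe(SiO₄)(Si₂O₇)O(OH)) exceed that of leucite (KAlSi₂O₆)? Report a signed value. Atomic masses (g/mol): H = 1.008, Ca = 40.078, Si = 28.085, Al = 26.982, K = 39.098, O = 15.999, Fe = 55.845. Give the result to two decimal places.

M(Ca₂Al₂Fe(SiO₄)(Si₂O₇)O(OH)) = 483.215 g/mol, so wt% Si = 84.255/483.215 × 100 = 17.44%.
M(KAlSi₂O₆) = 218.244 g/mol, so wt% Si = 56.170/218.244 × 100 = 25.74%.
17.44 − 25.74 = -8.30 pp.

-8.30 percentage points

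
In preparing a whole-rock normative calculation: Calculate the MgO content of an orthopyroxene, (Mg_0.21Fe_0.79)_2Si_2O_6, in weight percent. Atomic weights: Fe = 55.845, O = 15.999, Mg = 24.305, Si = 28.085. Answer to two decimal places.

Formula mass = 250.607 g/mol.
0.42 Mg → 0.4200 mol MgO per formula unit; M(MgO) = 40.304, so MgO mass = 16.928 g.
16.928/250.607 × 100 = 6.75 wt%.

6.75 wt%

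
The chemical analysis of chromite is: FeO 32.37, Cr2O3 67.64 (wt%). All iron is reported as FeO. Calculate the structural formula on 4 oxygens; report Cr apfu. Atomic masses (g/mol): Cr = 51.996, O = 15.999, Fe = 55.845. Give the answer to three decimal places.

FeO: 32.37/71.844 = 0.45056 mol → 0.45056 mol Fe, 0.45056 mol O.
Cr2O3: 67.64/151.989 = 0.44503 mol → 0.89006 mol Cr, 1.33509 mol O.
Total oxygen = 1.78565 mol. Normalization factor = 4/1.78565 = 2.24008.
Cr per 4 O = 0.89006 × 2.24008 = 1.994.

1.994 Cr apfu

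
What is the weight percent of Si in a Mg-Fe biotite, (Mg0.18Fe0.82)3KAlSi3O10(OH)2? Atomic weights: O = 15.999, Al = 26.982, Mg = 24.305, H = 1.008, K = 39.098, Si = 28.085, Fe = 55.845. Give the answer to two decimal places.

17.03 mass %

Formula mass = 0.54·24.305 + 2.46·55.845 + 1·39.098 + 1·26.982 + 3·28.085 + 12·15.999 + 2·1.008 = 494.842 g/mol, of which 84.255 g is Si.
So Si makes up 84.255/494.842 = 0.1703 of the mass, i.e. 17.03%.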